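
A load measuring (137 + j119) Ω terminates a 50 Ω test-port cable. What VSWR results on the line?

VSWR ≈ 4.97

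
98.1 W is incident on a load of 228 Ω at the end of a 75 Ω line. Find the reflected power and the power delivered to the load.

P_reflected ≈ 25 W; P_delivered ≈ 73.1 W

Γ = (228 − 75)/(228 + 75) = 0.505
|Γ|² = 0.255
P_refl = |Γ|²·P_inc = 25 W, P_del = (1 − |Γ|²)·P_inc = 73.1 W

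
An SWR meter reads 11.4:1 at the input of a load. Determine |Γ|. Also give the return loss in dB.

|Γ| ≈ 0.839; return loss ≈ 1.53 dB

|Γ| = (S − 1)/(S + 1) = (11.4 − 1)/(11.4 + 1) = 10.4/12.4
RL = −20·log₁₀|Γ| = −20·log₁₀(0.839)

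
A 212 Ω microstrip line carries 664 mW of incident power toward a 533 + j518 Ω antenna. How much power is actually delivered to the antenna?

P_delivered ≈ 365 mW

|Γ| = |(321 + j518)/(745 + j518)| = 0.672
|Γ|² = 0.451
P_refl = |Γ|²·P_inc = 299 mW, P_del = (1 − |Γ|²)·P_inc = 365 mW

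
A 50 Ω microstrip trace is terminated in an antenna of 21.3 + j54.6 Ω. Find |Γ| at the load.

Γ = (Z_L − Z_0)/(Z_L + Z_0) = (-28.7 + j54.6)/(71.3 + j54.6)
|Γ| = 61.7/89.8

|Γ| ≈ 0.687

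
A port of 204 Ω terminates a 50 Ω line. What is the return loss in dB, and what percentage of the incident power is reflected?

RL ≈ 4.35 dB; 36.8% of incident power reflected

Γ = (204 − 50)/(204 + 50) = 0.606
RL = −20·log₁₀(0.606) = 4.35 dB
P_refl/P_inc = |Γ|² = 0.368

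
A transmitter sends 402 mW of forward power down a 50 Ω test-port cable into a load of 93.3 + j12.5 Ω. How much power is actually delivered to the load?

|Γ| = |(43.3 + j12.5)/(143.3 + j12.5)| = 0.313
|Γ|² = 0.0982
P_refl = |Γ|²·P_inc = 39.5 mW, P_del = (1 − |Γ|²)·P_inc = 363 mW

P_delivered ≈ 363 mW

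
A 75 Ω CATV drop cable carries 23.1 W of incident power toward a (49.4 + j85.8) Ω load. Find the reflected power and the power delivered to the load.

|Γ| = |(-25.6 + j85.8)/(124.4 + j85.8)| = 0.592
|Γ|² = 0.351
P_refl = |Γ|²·P_inc = 8.11 W, P_del = (1 − |Γ|²)·P_inc = 15 W

P_reflected ≈ 8.11 W; P_delivered ≈ 15 W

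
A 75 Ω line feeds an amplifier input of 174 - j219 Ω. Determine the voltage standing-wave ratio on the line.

Γ = (Z_L − Z_0)/(Z_L + Z_0) = (99 − j219)/(249 − j219)
|Γ| = 240/332 = 0.725
VSWR = (1 + |Γ|)/(1 − |Γ|) = 1.72/0.275

VSWR ≈ 6.27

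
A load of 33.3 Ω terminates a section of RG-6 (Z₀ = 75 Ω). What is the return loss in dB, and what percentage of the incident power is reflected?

Γ = (33.3 − 75)/(33.3 + 75) = -0.385
RL = −20·log₁₀(0.385) = 8.29 dB
P_refl/P_inc = |Γ|² = 0.148

RL ≈ 8.29 dB; 14.8% of incident power reflected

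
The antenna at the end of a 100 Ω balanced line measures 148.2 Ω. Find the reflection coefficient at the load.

Γ = 0.194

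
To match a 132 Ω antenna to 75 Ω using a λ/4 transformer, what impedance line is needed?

Z_qwt = √(Z_0·R_L) = √(75 × 132) = √9900

Z_qwt ≈ 99.5 Ω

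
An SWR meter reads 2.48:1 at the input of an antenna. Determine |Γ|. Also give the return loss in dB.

|Γ| = (S − 1)/(S + 1) = (2.48 − 1)/(2.48 + 1) = 1.48/3.48
RL = −20·log₁₀|Γ| = −20·log₁₀(0.425)

|Γ| ≈ 0.425; return loss ≈ 7.43 dB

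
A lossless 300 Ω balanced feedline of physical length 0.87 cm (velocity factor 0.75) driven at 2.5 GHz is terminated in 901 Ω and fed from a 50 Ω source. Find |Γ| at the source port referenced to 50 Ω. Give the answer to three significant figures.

|Γ| ≈ 0.856

λ = v/f = 0.75·c / 2.5 GHz = 0.09 m
βl = 2π·l/λ = 2π × 0.0967 = 34.8°
tan(βl) = 0.695
Z_in = Z_0·(Z_L + jZ_0·tanβl)/(Z_0 + jZ_L·tanβl) = 249 − j312 Ω
Γ_s = (Z_in − Z_s)/(Z_in + Z_s) = (199 − j312)/(299 − j312), |Γ_s| = 0.856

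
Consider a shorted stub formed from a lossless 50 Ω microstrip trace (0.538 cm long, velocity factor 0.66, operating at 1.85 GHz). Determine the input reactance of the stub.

X_in ≈ 16.3 Ω (inductive)

λ = v/f = 0.66·c / 1.85 GHz = 0.107 m
βl = 2π·l/λ = 2π × 0.0503 = 18.1°
tan(βl) = 0.327
For a shorted stub, Z_in = jZ_0·tan(βl)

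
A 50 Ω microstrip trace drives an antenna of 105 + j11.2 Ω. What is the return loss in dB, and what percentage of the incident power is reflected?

RL ≈ 8.85 dB; 13% of incident power reflected

Γ = (55 + j11.2)/(155 + j11.2), |Γ| = 0.361
RL = −20·log₁₀(0.361) = 8.85 dB
P_refl/P_inc = |Γ|² = 0.13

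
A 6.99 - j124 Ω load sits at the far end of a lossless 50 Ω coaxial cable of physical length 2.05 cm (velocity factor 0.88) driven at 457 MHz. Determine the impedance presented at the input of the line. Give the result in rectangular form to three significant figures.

Z_in ≈ 3.01 − j72.2 Ω

λ = v/f = 0.88·c / 457 MHz = 0.578 m
βl = 2π·l/λ = 2π × 0.0355 = 12.8°
tan(βl) = tan(12.8°) = 0.227
Z_in = Z_0·(Z_L + jZ_0·tanβl)/(Z_0 + jZ_L·tanβl)
     = 50·(6.99 − j113)/(78.1 + j1.58)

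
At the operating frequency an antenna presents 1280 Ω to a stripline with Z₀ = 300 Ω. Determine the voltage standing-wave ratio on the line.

VSWR ≈ 4.27

For a purely resistive load, VSWR = R_L/Z_0 or Z_0/R_L (whichever > 1) = 1280/300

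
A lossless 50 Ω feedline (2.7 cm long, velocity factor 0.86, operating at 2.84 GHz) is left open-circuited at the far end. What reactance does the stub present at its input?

X_in ≈ 15.3 Ω (inductive)

λ = v/f = 0.86·c / 2.84 GHz = 0.0908 m
βl = 2π·l/λ = 2π × 0.297 = 107°
tan(βl) = -3.27
For an open-circuited stub, Z_in = −jZ_0·cot(βl) = −jZ_0/tan(βl)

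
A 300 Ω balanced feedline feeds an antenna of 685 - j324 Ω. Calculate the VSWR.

VSWR ≈ 2.89

Γ = (Z_L − Z_0)/(Z_L + Z_0) = (385 − j324)/(985 − j324)
|Γ| = 503/1040 = 0.485
VSWR = (1 + |Γ|)/(1 − |Γ|) = 1.49/0.515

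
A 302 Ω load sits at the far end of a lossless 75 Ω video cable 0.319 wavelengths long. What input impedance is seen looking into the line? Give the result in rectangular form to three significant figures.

βl = 2π × 0.319 = 115°
tan(βl) = tan(115°) = -2.16
Z_in = Z_0·(Z_L + jZ_0·tanβl)/(Z_0 + jZ_L·tanβl)
     = 75·(302 − j162)/(75 − j652)

Z_in ≈ 22.3 + j32.2 Ω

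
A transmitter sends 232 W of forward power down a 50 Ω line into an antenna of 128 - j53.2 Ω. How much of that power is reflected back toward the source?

|Γ| = |(78 − j53.2)/(178 − j53.2)| = 0.508
|Γ|² = 0.258
P_refl = |Γ|²·P_inc = 59.9 W, P_del = (1 − |Γ|²)·P_inc = 172 W

P_reflected ≈ 59.9 W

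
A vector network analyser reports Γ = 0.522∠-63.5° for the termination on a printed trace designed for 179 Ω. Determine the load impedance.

Z_L ≈ 161 − j207 Ω

Z_L = Z_0·(1 + Γ)/(1 − Γ) = 179·(1.23 − j0.467)/(0.767 + j0.467)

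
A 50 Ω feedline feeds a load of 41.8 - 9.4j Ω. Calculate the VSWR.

VSWR ≈ 1.31

Γ = (Z_L − Z_0)/(Z_L + Z_0) = (-8.2 − j9.4)/(91.8 − j9.4)
|Γ| = 12.5/92.3 = 0.135
VSWR = (1 + |Γ|)/(1 − |Γ|) = 1.14/0.865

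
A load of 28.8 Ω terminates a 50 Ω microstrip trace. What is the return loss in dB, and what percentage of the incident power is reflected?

RL ≈ 11.4 dB; 7.24% of incident power reflected

Γ = (28.8 − 50)/(28.8 + 50) = -0.269
RL = −20·log₁₀(0.269) = 11.4 dB
P_refl/P_inc = |Γ|² = 0.0724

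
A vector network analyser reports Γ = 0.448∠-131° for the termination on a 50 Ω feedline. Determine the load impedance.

Z_L ≈ 22.3 − j18.9 Ω

Z_L = Z_0·(1 + Γ)/(1 − Γ) = 50·(0.706 − j0.338)/(1.29 + j0.338)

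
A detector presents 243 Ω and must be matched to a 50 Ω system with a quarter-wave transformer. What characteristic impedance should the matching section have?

Z_qwt = √(Z_0·R_L) = √(50 × 243) = √12150

Z_qwt ≈ 110 Ω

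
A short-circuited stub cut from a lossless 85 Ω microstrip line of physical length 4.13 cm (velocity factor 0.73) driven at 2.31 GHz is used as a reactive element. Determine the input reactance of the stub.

X_in ≈ -36.4 Ω (capacitive)

λ = v/f = 0.73·c / 2.31 GHz = 0.0948 m
βl = 2π·l/λ = 2π × 0.436 = 157°
tan(βl) = -0.428
For a short-circuited stub, Z_in = jZ_0·tan(βl)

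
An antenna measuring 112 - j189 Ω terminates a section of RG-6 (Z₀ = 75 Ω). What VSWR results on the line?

VSWR ≈ 6.26

Γ = (Z_L − Z_0)/(Z_L + Z_0) = (37 − j189)/(187 − j189)
|Γ| = 193/266 = 0.724
VSWR = (1 + |Γ|)/(1 − |Γ|) = 1.72/0.276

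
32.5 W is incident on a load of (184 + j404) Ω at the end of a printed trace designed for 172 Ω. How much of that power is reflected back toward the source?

P_reflected ≈ 18.3 W

|Γ| = |(12 + j404)/(356 + j404)| = 0.751
|Γ|² = 0.563
P_refl = |Γ|²·P_inc = 18.3 W, P_del = (1 − |Γ|²)·P_inc = 14.2 W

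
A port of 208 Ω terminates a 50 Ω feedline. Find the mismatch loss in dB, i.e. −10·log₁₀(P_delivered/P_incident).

Γ = (208 − 50)/(208 + 50) = 0.612
|Γ|² = 0.375, so P_del/P_inc = 1 − |Γ|² = 0.625
ML = −10·log₁₀(1 − |Γ|²)

mismatch loss ≈ 2.04 dB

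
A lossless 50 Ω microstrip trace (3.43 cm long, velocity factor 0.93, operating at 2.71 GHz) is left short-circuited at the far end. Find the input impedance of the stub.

λ = v/f = 0.93·c / 2.71 GHz = 0.103 m
βl = 2π·l/λ = 2π × 0.333 = 120°
tan(βl) = -1.74
For a short-circuited stub, Z_in = jZ_0·tan(βl)

Z_in ≈ −j86.8 Ω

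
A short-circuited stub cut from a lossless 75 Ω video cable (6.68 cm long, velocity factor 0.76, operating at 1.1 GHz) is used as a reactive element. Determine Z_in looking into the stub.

Z_in ≈ −j154 Ω

λ = v/f = 0.76·c / 1.1 GHz = 0.207 m
βl = 2π·l/λ = 2π × 0.322 = 116°
tan(βl) = -2.05
For a short-circuited stub, Z_in = jZ_0·tan(βl)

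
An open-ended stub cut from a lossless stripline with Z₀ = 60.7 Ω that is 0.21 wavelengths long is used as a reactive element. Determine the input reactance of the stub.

βl = 2π × 0.21 = 75.6°
tan(βl) = 3.89
For an open-ended stub, Z_in = −jZ_0·cot(βl) = −jZ_0/tan(βl)

X_in ≈ -15.6 Ω (capacitive)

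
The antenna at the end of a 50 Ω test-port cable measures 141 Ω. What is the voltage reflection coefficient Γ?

Γ = (Z_L − Z_0)/(Z_L + Z_0) = (141 − 50)/(141 + 50) = 91/191

Γ = 0.476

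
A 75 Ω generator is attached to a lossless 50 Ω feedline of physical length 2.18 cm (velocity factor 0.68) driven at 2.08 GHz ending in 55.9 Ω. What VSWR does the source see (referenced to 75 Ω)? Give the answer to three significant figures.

λ = v/f = 0.68·c / 2.08 GHz = 0.0981 m
βl = 2π·l/λ = 2π × 0.222 = 80°
tan(βl) = 5.68
Z_in = Z_0·(Z_L + jZ_0·tanβl)/(Z_0 + jZ_L·tanβl) = 45 − j1.72 Ω
Γ_s = (Z_in − Z_s)/(Z_in + Z_s) = (-30 − j1.72)/(120 − j1.72), |Γ_s| = 0.25
VSWR = (1 + |Γ_s|)/(1 − |Γ_s|)

VSWR ≈ 1.67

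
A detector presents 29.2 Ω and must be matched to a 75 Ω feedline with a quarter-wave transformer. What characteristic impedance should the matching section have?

Z_qwt = √(Z_0·R_L) = √(75 × 29.2) = √2190

Z_qwt ≈ 46.8 Ω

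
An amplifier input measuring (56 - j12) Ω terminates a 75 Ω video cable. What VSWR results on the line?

VSWR ≈ 1.41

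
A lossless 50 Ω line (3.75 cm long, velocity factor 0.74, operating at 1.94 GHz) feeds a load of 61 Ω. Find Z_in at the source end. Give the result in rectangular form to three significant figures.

Z_in ≈ 44.2 + j7.33 Ω

λ = v/f = 0.74·c / 1.94 GHz = 0.114 m
βl = 2π·l/λ = 2π × 0.328 = 118°
tan(βl) = tan(118°) = -1.88
Z_in = Z_0·(Z_L + jZ_0·tanβl)/(Z_0 + jZ_L·tanβl)
     = 50·(61 − j94.1)/(50 − j115)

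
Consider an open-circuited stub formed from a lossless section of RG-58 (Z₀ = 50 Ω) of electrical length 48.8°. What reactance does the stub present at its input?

tan(βl) = 1.14
For an open-circuited stub, Z_in = −jZ_0·cot(βl) = −jZ_0/tan(βl)

X_in ≈ -43.8 Ω (capacitive)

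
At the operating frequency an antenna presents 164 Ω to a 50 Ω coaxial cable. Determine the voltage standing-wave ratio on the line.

VSWR ≈ 3.28

Γ = (164 − 50)/(164 + 50) = 0.533
VSWR = (1 + 0.533)/(1 − 0.533)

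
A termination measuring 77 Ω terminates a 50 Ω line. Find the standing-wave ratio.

VSWR ≈ 1.54

For a purely resistive load, VSWR = R_L/Z_0 or Z_0/R_L (whichever > 1) = 77/50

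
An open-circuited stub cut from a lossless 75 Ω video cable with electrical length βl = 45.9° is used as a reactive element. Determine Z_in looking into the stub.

Z_in ≈ −j72.7 Ω

tan(βl) = 1.03
For an open-circuited stub, Z_in = −jZ_0·cot(βl) = −jZ_0/tan(βl)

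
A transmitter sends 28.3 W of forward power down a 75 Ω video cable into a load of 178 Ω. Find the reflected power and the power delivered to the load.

Γ = (178 − 75)/(178 + 75) = 0.407
|Γ|² = 0.166
P_refl = |Γ|²·P_inc = 4.69 W, P_del = (1 − |Γ|²)·P_inc = 23.6 W

P_reflected ≈ 4.69 W; P_delivered ≈ 23.6 W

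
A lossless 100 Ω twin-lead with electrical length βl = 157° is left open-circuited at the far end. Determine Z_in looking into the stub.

tan(βl) = -0.424
For an open-circuited stub, Z_in = −jZ_0·cot(βl) = −jZ_0/tan(βl)

Z_in ≈ +j236 Ω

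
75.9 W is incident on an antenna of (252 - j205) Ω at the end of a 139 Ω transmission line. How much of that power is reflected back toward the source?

|Γ| = |(113 − j205)/(391 − j205)| = 0.53
|Γ|² = 0.281
P_refl = |Γ|²·P_inc = 21.3 W, P_del = (1 − |Γ|²)·P_inc = 54.6 W

P_reflected ≈ 21.3 W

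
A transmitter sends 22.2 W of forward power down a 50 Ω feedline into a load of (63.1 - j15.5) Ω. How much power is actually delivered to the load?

P_delivered ≈ 21.5 W

|Γ| = |(13.1 − j15.5)/(113.1 − j15.5)| = 0.178
|Γ|² = 0.0316
P_refl = |Γ|²·P_inc = 0.702 W, P_del = (1 − |Γ|²)·P_inc = 21.5 W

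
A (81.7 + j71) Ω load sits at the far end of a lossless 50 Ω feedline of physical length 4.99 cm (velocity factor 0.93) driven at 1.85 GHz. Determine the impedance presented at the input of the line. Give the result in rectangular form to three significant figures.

Z_in ≈ 16.3 + j8.16 Ω

λ = v/f = 0.93·c / 1.85 GHz = 0.151 m
βl = 2π·l/λ = 2π × 0.331 = 119°
tan(βl) = tan(119°) = -1.8
Z_in = Z_0·(Z_L + jZ_0·tanβl)/(Z_0 + jZ_L·tanβl)
     = 50·(81.7 − j18.8)/(177 − j147)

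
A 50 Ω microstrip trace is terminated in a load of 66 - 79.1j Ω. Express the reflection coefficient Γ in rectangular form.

Γ ≈ 0.412 − j0.401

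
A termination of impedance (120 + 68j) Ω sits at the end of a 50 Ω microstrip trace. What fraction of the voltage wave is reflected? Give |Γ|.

Γ = (Z_L − Z_0)/(Z_L + Z_0) = (70 + j68)/(170 + j68)
|Γ| = 97.6/183

|Γ| ≈ 0.533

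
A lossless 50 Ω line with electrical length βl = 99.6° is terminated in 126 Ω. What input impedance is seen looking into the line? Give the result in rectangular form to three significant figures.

tan(βl) = tan(99.6°) = -5.91
Z_in = Z_0·(Z_L + jZ_0·tanβl)/(Z_0 + jZ_L·tanβl)
     = 50·(126 − j296)/(50 − j745)

Z_in ≈ 20.3 + j7.09 Ω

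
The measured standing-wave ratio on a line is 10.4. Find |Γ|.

|Γ| ≈ 0.825

|Γ| = (S − 1)/(S + 1) = (10.4 − 1)/(10.4 + 1) = 9.4/11.4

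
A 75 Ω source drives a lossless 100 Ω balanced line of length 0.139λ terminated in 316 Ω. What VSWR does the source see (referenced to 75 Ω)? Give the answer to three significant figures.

VSWR ≈ 3.16

βl = 2π × 0.139 = 50°
tan(βl) = 1.19
Z_in = Z_0·(Z_L + jZ_0·tanβl)/(Z_0 + jZ_L·tanβl) = 50.3 − j70.4 Ω
Γ_s = (Z_in − Z_s)/(Z_in + Z_s) = (-24.7 − j70.4)/(125 − j70.4), |Γ_s| = 0.519
VSWR = (1 + |Γ_s|)/(1 − |Γ_s|)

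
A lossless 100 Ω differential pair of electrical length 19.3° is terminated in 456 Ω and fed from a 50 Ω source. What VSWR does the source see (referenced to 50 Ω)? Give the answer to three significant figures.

tan(βl) = 0.35
Z_in = Z_0·(Z_L + jZ_0·tanβl)/(Z_0 + jZ_L·tanβl) = 144 − j195 Ω
Γ_s = (Z_in − Z_s)/(Z_in + Z_s) = (94.2 − j195)/(194 − j195), |Γ_s| = 0.787
VSWR = (1 + |Γ_s|)/(1 − |Γ_s|)

VSWR ≈ 8.4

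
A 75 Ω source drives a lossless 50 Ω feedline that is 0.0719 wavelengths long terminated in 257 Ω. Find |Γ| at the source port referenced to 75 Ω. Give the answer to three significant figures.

|Γ| ≈ 0.62

βl = 2π × 0.0719 = 25.9°
tan(βl) = 0.485
Z_in = Z_0·(Z_L + jZ_0·tanβl)/(Z_0 + jZ_L·tanβl) = 44 − j85.4 Ω
Γ_s = (Z_in − Z_s)/(Z_in + Z_s) = (-31 − j85.4)/(119 − j85.4), |Γ_s| = 0.62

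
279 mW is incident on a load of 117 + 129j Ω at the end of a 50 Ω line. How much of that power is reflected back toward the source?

|Γ| = |(67 + j129)/(167 + j129)| = 0.689
|Γ|² = 0.475
P_refl = |Γ|²·P_inc = 132 mW, P_del = (1 − |Γ|²)·P_inc = 147 mW

P_reflected ≈ 132 mW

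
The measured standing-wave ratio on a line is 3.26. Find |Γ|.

|Γ| ≈ 0.531

|Γ| = (S − 1)/(S + 1) = (3.26 − 1)/(3.26 + 1) = 2.26/4.26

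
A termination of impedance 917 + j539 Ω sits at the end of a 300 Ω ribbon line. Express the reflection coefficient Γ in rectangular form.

Γ = (Z_L − Z_0)/(Z_L + Z_0) = (617 + j539)/(1217 + j539)

Γ ≈ 0.588 + j0.183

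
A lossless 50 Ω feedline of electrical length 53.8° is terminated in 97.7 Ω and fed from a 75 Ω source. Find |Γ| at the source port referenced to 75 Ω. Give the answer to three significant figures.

|Γ| ≈ 0.419

tan(βl) = 1.37
Z_in = Z_0·(Z_L + jZ_0·tanβl)/(Z_0 + jZ_L·tanβl) = 34.5 − j23.7 Ω
Γ_s = (Z_in − Z_s)/(Z_in + Z_s) = (-40.5 − j23.7)/(109 − j23.7), |Γ_s| = 0.419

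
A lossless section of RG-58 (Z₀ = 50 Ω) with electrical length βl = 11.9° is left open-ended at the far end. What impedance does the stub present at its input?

Z_in ≈ −j237 Ω

tan(βl) = 0.211
For an open-ended stub, Z_in = −jZ_0·cot(βl) = −jZ_0/tan(βl)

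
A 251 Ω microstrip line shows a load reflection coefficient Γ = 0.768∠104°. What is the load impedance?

Z_L ≈ 52.5 + j191 Ω

Z_L = Z_0·(1 + Γ)/(1 − Γ) = 251·(0.814 + j0.745)/(1.19 − j0.745)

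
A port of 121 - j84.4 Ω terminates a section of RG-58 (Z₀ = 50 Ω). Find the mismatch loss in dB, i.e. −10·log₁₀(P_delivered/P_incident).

Γ = (71 − j84.4)/(171 − j84.4), |Γ| = 0.578
|Γ|² = 0.335, so P_del/P_inc = 1 − |Γ|² = 0.665
ML = −10·log₁₀(1 − |Γ|²)

mismatch loss ≈ 1.77 dB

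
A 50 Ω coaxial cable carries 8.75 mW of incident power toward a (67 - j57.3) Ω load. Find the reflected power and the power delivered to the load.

|Γ| = |(17 − j57.3)/(117 − j57.3)| = 0.459
|Γ|² = 0.21
P_refl = |Γ|²·P_inc = 1.84 mW, P_del = (1 − |Γ|²)·P_inc = 6.91 mW

P_reflected ≈ 1.84 mW; P_delivered ≈ 6.91 mW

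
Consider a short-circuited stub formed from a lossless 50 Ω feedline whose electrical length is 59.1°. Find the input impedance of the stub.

tan(βl) = 1.67
For a short-circuited stub, Z_in = jZ_0·tan(βl)

Z_in ≈ +j83.5 Ω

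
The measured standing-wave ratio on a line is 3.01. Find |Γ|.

|Γ| = (S − 1)/(S + 1) = (3.01 − 1)/(3.01 + 1) = 2.01/4.01

|Γ| ≈ 0.501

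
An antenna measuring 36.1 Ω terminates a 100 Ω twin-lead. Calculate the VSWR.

VSWR ≈ 2.77

For a purely resistive load, VSWR = R_L/Z_0 or Z_0/R_L (whichever > 1) = 100/36.1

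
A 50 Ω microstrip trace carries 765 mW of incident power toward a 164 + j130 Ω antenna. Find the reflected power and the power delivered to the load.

P_reflected ≈ 365 mW; P_delivered ≈ 400 mW

|Γ| = |(114 + j130)/(214 + j130)| = 0.691
|Γ|² = 0.477
P_refl = |Γ|²·P_inc = 365 mW, P_del = (1 − |Γ|²)·P_inc = 400 mW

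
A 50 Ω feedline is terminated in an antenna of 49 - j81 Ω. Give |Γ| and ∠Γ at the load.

Γ ≈ 0.633 ∠ -51.4°

Γ = (Z_L − Z_0)/(Z_L + Z_0) = (-1 − j81)/(99 − j81)
|Γ| = 81/128 = 0.633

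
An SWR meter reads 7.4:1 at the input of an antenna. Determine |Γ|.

|Γ| = (S − 1)/(S + 1) = (7.4 − 1)/(7.4 + 1) = 6.4/8.4

|Γ| ≈ 0.762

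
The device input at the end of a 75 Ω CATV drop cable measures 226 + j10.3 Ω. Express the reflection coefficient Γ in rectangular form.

Γ ≈ 0.502 + j0.017

Γ = (Z_L − Z_0)/(Z_L + Z_0) = (151 + j10.3)/(301 + j10.3)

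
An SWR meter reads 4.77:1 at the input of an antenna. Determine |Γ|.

|Γ| ≈ 0.653

|Γ| = (S − 1)/(S + 1) = (4.77 − 1)/(4.77 + 1) = 3.77/5.77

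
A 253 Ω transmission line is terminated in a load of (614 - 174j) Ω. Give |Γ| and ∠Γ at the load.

Γ = (Z_L − Z_0)/(Z_L + Z_0) = (361 − j174)/(867 − j174)
|Γ| = 401/884 = 0.453

Γ ≈ 0.453 ∠ -14.4°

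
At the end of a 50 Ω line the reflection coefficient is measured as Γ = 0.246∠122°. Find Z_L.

Z_L ≈ 35.6 + j15.8 Ω

Z_L = Z_0·(1 + Γ)/(1 − Γ) = 50·(0.87 + j0.209)/(1.13 − j0.209)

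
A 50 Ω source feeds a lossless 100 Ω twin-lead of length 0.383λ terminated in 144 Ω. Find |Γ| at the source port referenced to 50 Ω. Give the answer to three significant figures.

βl = 2π × 0.383 = 138°
tan(βl) = -0.904
Z_in = Z_0·(Z_L + jZ_0·tanβl)/(Z_0 + jZ_L·tanβl) = 97.1 + j36 Ω
Γ_s = (Z_in − Z_s)/(Z_in + Z_s) = (47.1 + j36)/(147 + j36), |Γ_s| = 0.392

|Γ| ≈ 0.392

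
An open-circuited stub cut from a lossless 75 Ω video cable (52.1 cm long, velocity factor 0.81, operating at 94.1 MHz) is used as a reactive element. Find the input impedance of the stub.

Z_in ≈ −j23.5 Ω

λ = v/f = 0.81·c / 94.1 MHz = 2.58 m
βl = 2π·l/λ = 2π × 0.202 = 72.6°
tan(βl) = 3.2
For an open-circuited stub, Z_in = −jZ_0·cot(βl) = −jZ_0/tan(βl)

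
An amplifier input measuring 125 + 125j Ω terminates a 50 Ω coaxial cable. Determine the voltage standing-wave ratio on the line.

Γ = (Z_L − Z_0)/(Z_L + Z_0) = (75 + j125)/(175 + j125)
|Γ| = 146/215 = 0.678
VSWR = (1 + |Γ|)/(1 − |Γ|) = 1.68/0.322

VSWR ≈ 5.21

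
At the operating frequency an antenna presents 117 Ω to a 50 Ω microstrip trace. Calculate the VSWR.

VSWR ≈ 2.34

Γ = (117 − 50)/(117 + 50) = 0.401
VSWR = (1 + 0.401)/(1 − 0.401)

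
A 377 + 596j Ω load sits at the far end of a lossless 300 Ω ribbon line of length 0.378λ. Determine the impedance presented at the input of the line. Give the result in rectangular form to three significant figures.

Z_in ≈ 73 + j136 Ω

βl = 2π × 0.378 = 136°
tan(βl) = tan(136°) = -0.963
Z_in = Z_0·(Z_L + jZ_0·tanβl)/(Z_0 + jZ_L·tanβl)
     = 300·(377 + j307)/(874 − j363)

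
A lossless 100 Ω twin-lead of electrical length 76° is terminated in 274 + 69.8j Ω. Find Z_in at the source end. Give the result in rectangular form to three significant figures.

Z_in ≈ 37.8 − j31.1 Ω

tan(βl) = tan(76°) = 4.01
Z_in = Z_0·(Z_L + jZ_0·tanβl)/(Z_0 + jZ_L·tanβl)
     = 100·(274 + j471)/(-180 + j1100)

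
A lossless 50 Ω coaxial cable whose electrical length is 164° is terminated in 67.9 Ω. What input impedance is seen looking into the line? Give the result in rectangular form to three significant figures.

Z_in ≈ 63.8 + j10.5 Ω

tan(βl) = tan(164°) = -0.287
Z_in = Z_0·(Z_L + jZ_0·tanβl)/(Z_0 + jZ_L·tanβl)
     = 50·(67.9 − j14.3)/(50 − j19.5)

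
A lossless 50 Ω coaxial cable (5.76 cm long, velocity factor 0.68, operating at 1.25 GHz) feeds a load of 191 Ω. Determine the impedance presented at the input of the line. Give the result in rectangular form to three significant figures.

Z_in ≈ 19.8 + j33.8 Ω

λ = v/f = 0.68·c / 1.25 GHz = 0.163 m
βl = 2π·l/λ = 2π × 0.353 = 127°
tan(βl) = tan(127°) = -1.32
Z_in = Z_0·(Z_L + jZ_0·tanβl)/(Z_0 + jZ_L·tanβl)
     = 50·(191 − j66.2)/(50 − j253)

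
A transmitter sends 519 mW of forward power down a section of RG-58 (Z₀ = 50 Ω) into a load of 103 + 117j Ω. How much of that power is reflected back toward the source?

P_reflected ≈ 231 mW

|Γ| = |(53 + j117)/(153 + j117)| = 0.667
|Γ|² = 0.445
P_refl = |Γ|²·P_inc = 231 mW, P_del = (1 − |Γ|²)·P_inc = 288 mW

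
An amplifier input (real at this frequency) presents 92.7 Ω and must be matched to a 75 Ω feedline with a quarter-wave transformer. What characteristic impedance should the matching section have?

Z_qwt ≈ 83.4 Ω

Z_qwt = √(Z_0·R_L) = √(75 × 92.7) = √6952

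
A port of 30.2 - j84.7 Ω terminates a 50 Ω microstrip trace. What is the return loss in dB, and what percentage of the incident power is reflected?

RL ≈ 2.55 dB; 55.6% of incident power reflected

Γ = (-19.8 − j84.7)/(80.2 − j84.7), |Γ| = 0.746
RL = −20·log₁₀(0.746) = 2.55 dB
P_refl/P_inc = |Γ|² = 0.556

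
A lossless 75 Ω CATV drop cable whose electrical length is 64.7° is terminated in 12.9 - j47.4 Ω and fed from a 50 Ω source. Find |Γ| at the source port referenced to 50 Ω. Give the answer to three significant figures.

|Γ| ≈ 0.761

tan(βl) = 2.12
Z_in = Z_0·(Z_L + jZ_0·tanβl)/(Z_0 + jZ_L·tanβl) = 12.6 + j45.6 Ω
Γ_s = (Z_in − Z_s)/(Z_in + Z_s) = (-37.4 + j45.6)/(62.6 + j45.6), |Γ_s| = 0.761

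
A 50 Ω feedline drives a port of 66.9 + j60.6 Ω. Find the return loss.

Γ = (16.9 + j60.6)/(116.9 + j60.6), |Γ| = 0.478
RL = −20·log₁₀|Γ| = −20·log₁₀(0.478)

RL ≈ 6.42 dB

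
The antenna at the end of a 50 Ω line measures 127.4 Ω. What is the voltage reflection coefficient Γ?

Γ = (Z_L − Z_0)/(Z_L + Z_0) = (127.4 − 50)/(127.4 + 50) = 77.4/177.4

Γ = 0.436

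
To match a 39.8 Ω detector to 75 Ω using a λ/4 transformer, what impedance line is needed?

Z_qwt = √(Z_0·R_L) = √(75 × 39.8) = √2985

Z_qwt ≈ 54.6 Ω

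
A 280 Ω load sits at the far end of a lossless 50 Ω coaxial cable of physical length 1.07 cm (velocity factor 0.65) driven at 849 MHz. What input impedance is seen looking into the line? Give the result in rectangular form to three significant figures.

Z_in ≈ 79.4 − j119 Ω

λ = v/f = 0.65·c / 849 MHz = 0.23 m
βl = 2π·l/λ = 2π × 0.0466 = 16.8°
tan(βl) = tan(16.8°) = 0.301
Z_in = Z_0·(Z_L + jZ_0·tanβl)/(Z_0 + jZ_L·tanβl)
     = 50·(280 + j15.1)/(50 + j84.4)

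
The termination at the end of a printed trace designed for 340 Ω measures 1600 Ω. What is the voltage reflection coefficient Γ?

Γ = 0.649

Γ = (Z_L − Z_0)/(Z_L + Z_0) = (1600 − 340)/(1600 + 340) = 1260/1940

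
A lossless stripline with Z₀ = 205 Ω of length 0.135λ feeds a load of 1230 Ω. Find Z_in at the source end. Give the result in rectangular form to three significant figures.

βl = 2π × 0.135 = 48.6°
tan(βl) = tan(48.6°) = 1.13
Z_in = Z_0·(Z_L + jZ_0·tanβl)/(Z_0 + jZ_L·tanβl)
     = 205·(1230 + j233)/(205 + j1400)

Z_in ≈ 59.4 − j172 Ω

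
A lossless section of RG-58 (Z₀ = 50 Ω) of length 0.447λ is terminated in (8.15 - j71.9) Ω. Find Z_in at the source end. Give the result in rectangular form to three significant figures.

βl = 2π × 0.447 = 161°
tan(βl) = tan(161°) = -0.346
Z_in = Z_0·(Z_L + jZ_0·tanβl)/(Z_0 + jZ_L·tanβl)
     = 50·(8.15 − j89.2)/(25.1 − j2.82)

Z_in ≈ 35.7 − j173 Ω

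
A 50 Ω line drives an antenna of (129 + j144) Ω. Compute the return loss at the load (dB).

Γ = (79 + j144)/(179 + j144), |Γ| = 0.715
RL = −20·log₁₀|Γ| = −20·log₁₀(0.715)

RL ≈ 2.91 dB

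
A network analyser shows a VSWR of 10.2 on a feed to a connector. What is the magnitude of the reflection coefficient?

|Γ| = (S − 1)/(S + 1) = (10.2 − 1)/(10.2 + 1) = 9.2/11.2

|Γ| ≈ 0.821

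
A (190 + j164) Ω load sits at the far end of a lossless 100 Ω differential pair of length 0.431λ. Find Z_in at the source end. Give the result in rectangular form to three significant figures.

βl = 2π × 0.431 = 155°
tan(βl) = tan(155°) = -0.463
Z_in = Z_0·(Z_L + jZ_0·tanβl)/(Z_0 + jZ_L·tanβl)
     = 100·(190 + j118)/(176 − j88)

Z_in ≈ 59.6 + j96.7 Ω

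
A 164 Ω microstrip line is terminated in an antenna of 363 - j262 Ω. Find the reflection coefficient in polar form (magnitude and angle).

Γ = (Z_L − Z_0)/(Z_L + Z_0) = (199 − j262)/(527 − j262)
|Γ| = 329/589 = 0.559

Γ ≈ 0.559 ∠ -26.3°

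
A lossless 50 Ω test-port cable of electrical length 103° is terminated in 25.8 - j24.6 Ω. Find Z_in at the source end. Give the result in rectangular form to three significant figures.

Z_in ≈ 81.3 + j52.7 Ω

tan(βl) = tan(103°) = -4.33
Z_in = Z_0·(Z_L + jZ_0·tanβl)/(Z_0 + jZ_L·tanβl)
     = 50·(25.8 − j241)/(-56.6 − j112)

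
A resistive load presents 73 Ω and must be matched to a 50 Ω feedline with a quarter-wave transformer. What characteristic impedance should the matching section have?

Z_qwt ≈ 60.4 Ω

Z_qwt = √(Z_0·R_L) = √(50 × 73) = √3650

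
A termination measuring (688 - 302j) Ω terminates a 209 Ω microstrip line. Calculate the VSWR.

VSWR ≈ 3.98

Γ = (Z_L − Z_0)/(Z_L + Z_0) = (479 − j302)/(897 − j302)
|Γ| = 566/946 = 0.598
VSWR = (1 + |Γ|)/(1 − |Γ|) = 1.6/0.402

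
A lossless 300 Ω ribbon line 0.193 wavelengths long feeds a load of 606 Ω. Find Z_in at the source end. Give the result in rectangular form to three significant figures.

Z_in ≈ 164 − j82 Ω

βl = 2π × 0.193 = 69.5°
tan(βl) = tan(69.5°) = 2.67
Z_in = Z_0·(Z_L + jZ_0·tanβl)/(Z_0 + jZ_L·tanβl)
     = 300·(606 + j802)/(300 + j1620)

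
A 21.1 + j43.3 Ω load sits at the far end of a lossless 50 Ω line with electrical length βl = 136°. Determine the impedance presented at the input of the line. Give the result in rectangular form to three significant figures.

Z_in ≈ 11.5 − j0.157 Ω

tan(βl) = tan(136°) = -0.966
Z_in = Z_0·(Z_L + jZ_0·tanβl)/(Z_0 + jZ_L·tanβl)
     = 50·(21.1 − j4.98)/(91.8 − j20.4)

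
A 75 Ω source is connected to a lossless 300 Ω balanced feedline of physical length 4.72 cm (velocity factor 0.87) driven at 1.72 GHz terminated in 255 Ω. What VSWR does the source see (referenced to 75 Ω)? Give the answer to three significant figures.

VSWR ≈ 4.53

λ = v/f = 0.87·c / 1.72 GHz = 0.152 m
βl = 2π·l/λ = 2π × 0.311 = 112°
tan(βl) = -2.48
Z_in = Z_0·(Z_L + jZ_0·tanβl)/(Z_0 + jZ_L·tanβl) = 335 − j37.9 Ω
Γ_s = (Z_in − Z_s)/(Z_in + Z_s) = (260 − j37.9)/(410 − j37.9), |Γ_s| = 0.638
VSWR = (1 + |Γ_s|)/(1 − |Γ_s|)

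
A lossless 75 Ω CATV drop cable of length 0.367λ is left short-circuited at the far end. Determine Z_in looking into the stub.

βl = 2π × 0.367 = 132°
tan(βl) = -1.11
For a short-circuited stub, Z_in = jZ_0·tan(βl)

Z_in ≈ −j82.9 Ω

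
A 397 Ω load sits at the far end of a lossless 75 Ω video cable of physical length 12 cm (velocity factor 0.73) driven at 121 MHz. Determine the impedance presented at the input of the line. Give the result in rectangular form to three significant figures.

λ = v/f = 0.73·c / 121 MHz = 1.81 m
βl = 2π·l/λ = 2π × 0.0663 = 23.9°
tan(βl) = tan(23.9°) = 0.442
Z_in = Z_0·(Z_L + jZ_0·tanβl)/(Z_0 + jZ_L·tanβl)
     = 75·(397 + j33.2)/(75 + j176)

Z_in ≈ 73.2 − j138 Ω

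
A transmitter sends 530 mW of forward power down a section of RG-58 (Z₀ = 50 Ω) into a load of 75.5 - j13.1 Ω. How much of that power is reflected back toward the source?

|Γ| = |(25.5 − j13.1)/(125.5 − j13.1)| = 0.227
|Γ|² = 0.0516
P_refl = |Γ|²·P_inc = 27.4 mW, P_del = (1 − |Γ|²)·P_inc = 503 mW

P_reflected ≈ 27.4 mW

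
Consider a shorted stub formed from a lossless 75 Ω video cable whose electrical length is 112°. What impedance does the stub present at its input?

Z_in ≈ −j186 Ω

tan(βl) = -2.48
For a shorted stub, Z_in = jZ_0·tan(βl)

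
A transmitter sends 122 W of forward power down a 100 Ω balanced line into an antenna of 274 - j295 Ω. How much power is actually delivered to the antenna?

P_delivered ≈ 58.9 W

|Γ| = |(174 − j295)/(374 − j295)| = 0.719
|Γ|² = 0.517
P_refl = |Γ|²·P_inc = 63.1 W, P_del = (1 − |Γ|²)·P_inc = 58.9 W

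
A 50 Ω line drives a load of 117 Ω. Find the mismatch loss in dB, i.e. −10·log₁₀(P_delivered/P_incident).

mismatch loss ≈ 0.762 dB

Γ = (117 − 50)/(117 + 50) = 0.401
|Γ|² = 0.161, so P_del/P_inc = 1 − |Γ|² = 0.839
ML = −10·log₁₀(1 − |Γ|²)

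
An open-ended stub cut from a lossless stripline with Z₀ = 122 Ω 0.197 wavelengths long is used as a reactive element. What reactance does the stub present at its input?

X_in ≈ -42.2 Ω (capacitive)

βl = 2π × 0.197 = 70.9°
tan(βl) = 2.89
For an open-ended stub, Z_in = −jZ_0·cot(βl) = −jZ_0/tan(βl)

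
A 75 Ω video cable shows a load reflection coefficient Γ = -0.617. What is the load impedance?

Z_L = Z_0·(1 + Γ)/(1 − Γ) = 75·(0.383)/(1.62)

Z_L ≈ 17.8 Ω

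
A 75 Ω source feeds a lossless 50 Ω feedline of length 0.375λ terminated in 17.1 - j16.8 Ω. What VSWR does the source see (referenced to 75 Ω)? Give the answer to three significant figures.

βl = 2π × 0.375 = 135°
tan(βl) = -1
Z_in = Z_0·(Z_L + jZ_0·tanβl)/(Z_0 + jZ_L·tanβl) = 61.3 − j69 Ω
Γ_s = (Z_in − Z_s)/(Z_in + Z_s) = (-13.7 − j69)/(136 − j69), |Γ_s| = 0.461
VSWR = (1 + |Γ_s|)/(1 − |Γ_s|)

VSWR ≈ 2.71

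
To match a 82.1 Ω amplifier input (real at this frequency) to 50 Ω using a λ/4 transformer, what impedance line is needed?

Z_qwt ≈ 64.1 Ω

Z_qwt = √(Z_0·R_L) = √(50 × 82.1) = √4105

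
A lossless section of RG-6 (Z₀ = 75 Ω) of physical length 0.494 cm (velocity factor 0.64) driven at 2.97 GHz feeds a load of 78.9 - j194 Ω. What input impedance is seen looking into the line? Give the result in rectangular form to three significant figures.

λ = v/f = 0.64·c / 2.97 GHz = 0.0646 m
βl = 2π·l/λ = 2π × 0.0764 = 27.5°
tan(βl) = tan(27.5°) = 0.521
Z_in = Z_0·(Z_L + jZ_0·tanβl)/(Z_0 + jZ_L·tanβl)
     = 75·(78.9 − j155)/(176 + j41.1)

Z_in ≈ 17.3 − j70 Ω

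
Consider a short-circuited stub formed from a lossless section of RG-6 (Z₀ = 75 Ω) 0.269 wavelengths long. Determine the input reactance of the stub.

X_in ≈ -625 Ω (capacitive)

βl = 2π × 0.269 = 96.8°
tan(βl) = -8.34
For a short-circuited stub, Z_in = jZ_0·tan(βl)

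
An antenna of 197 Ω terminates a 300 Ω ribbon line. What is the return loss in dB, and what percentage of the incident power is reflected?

RL ≈ 13.7 dB; 4.29% of incident power reflected

Γ = (197 − 300)/(197 + 300) = -0.207
RL = −20·log₁₀(0.207) = 13.7 dB
P_refl/P_inc = |Γ|² = 0.0429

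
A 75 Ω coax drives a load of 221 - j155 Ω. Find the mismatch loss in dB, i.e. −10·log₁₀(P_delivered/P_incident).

mismatch loss ≈ 2.26 dB

Γ = (146 − j155)/(296 − j155), |Γ| = 0.637
|Γ|² = 0.406, so P_del/P_inc = 1 − |Γ|² = 0.594
ML = −10·log₁₀(1 − |Γ|²)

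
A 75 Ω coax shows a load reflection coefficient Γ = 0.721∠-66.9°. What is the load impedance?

Z_L ≈ 37.7 − j104 Ω

Z_L = Z_0·(1 + Γ)/(1 − Γ) = 75·(1.28 − j0.663)/(0.717 + j0.663)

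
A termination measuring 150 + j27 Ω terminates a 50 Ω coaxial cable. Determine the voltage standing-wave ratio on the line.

Γ = (Z_L − Z_0)/(Z_L + Z_0) = (100 + j27)/(200 + j27)
|Γ| = 104/202 = 0.513
VSWR = (1 + |Γ|)/(1 − |Γ|) = 1.51/0.487

VSWR ≈ 3.11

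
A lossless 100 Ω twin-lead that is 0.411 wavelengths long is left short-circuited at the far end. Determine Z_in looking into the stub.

βl = 2π × 0.411 = 148°
tan(βl) = -0.626
For a short-circuited stub, Z_in = jZ_0·tan(βl)

Z_in ≈ −j62.6 Ω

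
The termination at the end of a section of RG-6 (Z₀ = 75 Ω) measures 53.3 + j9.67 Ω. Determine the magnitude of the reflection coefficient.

|Γ| ≈ 0.185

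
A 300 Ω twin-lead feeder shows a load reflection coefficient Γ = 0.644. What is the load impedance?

Z_L ≈ 1390 Ω

Z_L = Z_0·(1 + Γ)/(1 − Γ) = 300·(1.64)/(0.356)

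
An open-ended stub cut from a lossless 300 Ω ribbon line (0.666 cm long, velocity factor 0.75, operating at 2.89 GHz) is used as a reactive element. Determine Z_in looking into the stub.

λ = v/f = 0.75·c / 2.89 GHz = 0.0779 m
βl = 2π·l/λ = 2π × 0.0855 = 30.8°
tan(βl) = 0.596
For an open-ended stub, Z_in = −jZ_0·cot(βl) = −jZ_0/tan(βl)

Z_in ≈ −j503 Ω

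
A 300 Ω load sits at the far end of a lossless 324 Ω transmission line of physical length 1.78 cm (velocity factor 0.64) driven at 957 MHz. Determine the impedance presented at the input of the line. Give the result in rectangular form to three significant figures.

λ = v/f = 0.64·c / 957 MHz = 0.201 m
βl = 2π·l/λ = 2π × 0.0887 = 31.9°
tan(βl) = tan(31.9°) = 0.623
Z_in = Z_0·(Z_L + jZ_0·tanβl)/(Z_0 + jZ_L·tanβl)
     = 324·(300 + j202)/(324 + j187)

Z_in ≈ 312 + j21.6 Ω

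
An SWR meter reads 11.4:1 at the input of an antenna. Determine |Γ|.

|Γ| = (S − 1)/(S + 1) = (11.4 − 1)/(11.4 + 1) = 10.4/12.4

|Γ| ≈ 0.839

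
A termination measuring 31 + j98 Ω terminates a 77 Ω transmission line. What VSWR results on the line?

VSWR ≈ 6.76

Γ = (Z_L − Z_0)/(Z_L + Z_0) = (-46 + j98)/(108 + j98)
|Γ| = 108/146 = 0.742
VSWR = (1 + |Γ|)/(1 − |Γ|) = 1.74/0.258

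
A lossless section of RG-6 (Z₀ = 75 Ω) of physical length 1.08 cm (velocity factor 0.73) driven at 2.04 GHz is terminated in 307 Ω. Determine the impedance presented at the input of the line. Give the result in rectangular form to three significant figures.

λ = v/f = 0.73·c / 2.04 GHz = 0.107 m
βl = 2π·l/λ = 2π × 0.101 = 36.2°
tan(βl) = tan(36.2°) = 0.732
Z_in = Z_0·(Z_L + jZ_0·tanβl)/(Z_0 + jZ_L·tanβl)
     = 75·(307 + j54.9)/(75 + j225)

Z_in ≈ 47.2 − j86.7 Ω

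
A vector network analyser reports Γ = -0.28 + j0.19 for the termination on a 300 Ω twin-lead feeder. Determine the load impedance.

Z_L = Z_0·(1 + Γ)/(1 − Γ) = 300·(0.72 + j0.19)/(1.28 − j0.19)

Z_L ≈ 159 + j68.1 Ω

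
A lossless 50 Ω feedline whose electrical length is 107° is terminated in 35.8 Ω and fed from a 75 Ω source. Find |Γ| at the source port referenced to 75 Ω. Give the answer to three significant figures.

tan(βl) = -3.27
Z_in = Z_0·(Z_L + jZ_0·tanβl)/(Z_0 + jZ_L·tanβl) = 64.6 − j12.3 Ω
Γ_s = (Z_in − Z_s)/(Z_in + Z_s) = (-10.4 − j12.3)/(140 − j12.3), |Γ_s| = 0.115

|Γ| ≈ 0.115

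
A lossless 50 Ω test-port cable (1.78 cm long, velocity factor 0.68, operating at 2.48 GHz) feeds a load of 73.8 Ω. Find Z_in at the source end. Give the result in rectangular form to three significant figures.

Z_in ≈ 34.7 − j5.68 Ω

λ = v/f = 0.68·c / 2.48 GHz = 0.0823 m
βl = 2π·l/λ = 2π × 0.216 = 77.9°
tan(βl) = tan(77.9°) = 4.67
Z_in = Z_0·(Z_L + jZ_0·tanβl)/(Z_0 + jZ_L·tanβl)
     = 50·(73.8 + j233)/(50 + j344)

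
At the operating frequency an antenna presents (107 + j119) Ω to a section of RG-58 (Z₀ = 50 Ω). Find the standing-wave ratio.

Γ = (Z_L − Z_0)/(Z_L + Z_0) = (57 + j119)/(157 + j119)
|Γ| = 132/197 = 0.67
VSWR = (1 + |Γ|)/(1 − |Γ|) = 1.67/0.33

VSWR ≈ 5.06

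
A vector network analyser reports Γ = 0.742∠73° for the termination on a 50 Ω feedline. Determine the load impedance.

Z_L ≈ 20.1 + j63.5 Ω

Z_L = Z_0·(1 + Γ)/(1 − Γ) = 50·(1.22 + j0.71)/(0.783 − j0.71)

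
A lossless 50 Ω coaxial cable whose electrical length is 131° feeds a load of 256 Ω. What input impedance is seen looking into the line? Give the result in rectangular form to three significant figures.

tan(βl) = tan(131°) = -1.15
Z_in = Z_0·(Z_L + jZ_0·tanβl)/(Z_0 + jZ_L·tanβl)
     = 50·(256 − j57.5)/(50 − j294)

Z_in ≈ 16.7 + j40.6 Ω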